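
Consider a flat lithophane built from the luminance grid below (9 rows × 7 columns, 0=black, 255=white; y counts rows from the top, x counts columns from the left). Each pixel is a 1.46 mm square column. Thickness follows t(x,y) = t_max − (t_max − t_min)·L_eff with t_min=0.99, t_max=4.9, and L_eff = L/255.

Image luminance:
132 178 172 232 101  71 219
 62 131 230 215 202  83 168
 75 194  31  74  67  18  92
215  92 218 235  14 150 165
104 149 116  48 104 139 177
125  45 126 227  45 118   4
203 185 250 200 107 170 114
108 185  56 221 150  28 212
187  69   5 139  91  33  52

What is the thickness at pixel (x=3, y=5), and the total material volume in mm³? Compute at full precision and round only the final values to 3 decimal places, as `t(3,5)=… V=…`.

span = t_max - t_min = 4.9 - 0.99 = 3.910
L(3,5) = 227, L_eff = 227/255 = 0.890196
t(3,5) = 4.9 - 3.910·0.890196 = 1.419
Σt over all 9·7 pixels = 138053/750 ≈ 184.0706667
V = pitch²·Σt = 1.46²·138053/750 = 392.365

t(3,5)=1.419 V=392.365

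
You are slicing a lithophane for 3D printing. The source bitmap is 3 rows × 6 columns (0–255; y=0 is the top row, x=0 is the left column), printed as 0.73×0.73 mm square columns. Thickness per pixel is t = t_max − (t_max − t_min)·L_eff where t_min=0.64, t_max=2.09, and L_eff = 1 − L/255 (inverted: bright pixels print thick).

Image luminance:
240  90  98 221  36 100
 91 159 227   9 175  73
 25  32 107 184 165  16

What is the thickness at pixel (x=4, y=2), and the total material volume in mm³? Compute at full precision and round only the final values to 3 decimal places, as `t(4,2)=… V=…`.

t(4,2)=1.578 V=12.345

span = t_max - t_min = 2.09 - 0.64 = 1.450
L(4,2) = 165, L_eff = 1 - 165/255 = 0.352941 (inverted)
t(4,2) = 2.09 - 1.450·0.352941 = 1.578
Σt over all 3·6 pixels = 29536/1275 ≈ 23.1654902
V = pitch²·Σt = 0.73²·29536/1275 = 12.345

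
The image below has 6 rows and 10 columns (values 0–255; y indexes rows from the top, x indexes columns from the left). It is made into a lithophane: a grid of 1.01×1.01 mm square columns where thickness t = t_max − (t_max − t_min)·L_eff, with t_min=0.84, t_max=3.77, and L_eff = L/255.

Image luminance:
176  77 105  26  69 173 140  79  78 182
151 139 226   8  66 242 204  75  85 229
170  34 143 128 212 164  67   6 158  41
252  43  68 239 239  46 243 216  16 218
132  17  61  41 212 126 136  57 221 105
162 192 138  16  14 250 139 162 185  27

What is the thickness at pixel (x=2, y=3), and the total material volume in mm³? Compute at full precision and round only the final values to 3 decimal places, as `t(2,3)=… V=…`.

span = t_max - t_min = 3.77 - 0.84 = 2.930
L(2,3) = 68, L_eff = 68/255 = 0.266667
t(2,3) = 3.77 - 2.930·0.266667 = 2.989
Σt over all 6·10 pixels = 588947/4250 ≈ 138.5757647
V = pitch²·Σt = 1.01²·588947/4250 = 141.361

t(2,3)=2.989 V=141.361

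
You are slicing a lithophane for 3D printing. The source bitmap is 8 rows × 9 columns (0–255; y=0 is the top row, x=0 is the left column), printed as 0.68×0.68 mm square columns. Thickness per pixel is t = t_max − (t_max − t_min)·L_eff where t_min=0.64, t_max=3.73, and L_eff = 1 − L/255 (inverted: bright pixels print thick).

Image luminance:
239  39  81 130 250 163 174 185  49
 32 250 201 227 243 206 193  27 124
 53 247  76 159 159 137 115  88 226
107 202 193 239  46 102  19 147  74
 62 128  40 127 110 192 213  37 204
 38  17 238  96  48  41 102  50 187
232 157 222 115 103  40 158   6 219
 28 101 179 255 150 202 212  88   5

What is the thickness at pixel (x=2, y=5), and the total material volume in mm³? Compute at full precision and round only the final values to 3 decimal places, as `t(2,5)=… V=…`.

t(2,5)=3.524 V=75.121

span = t_max - t_min = 3.73 - 0.64 = 3.090
L(2,5) = 238, L_eff = 1 - 238/255 = 0.066667 (inverted)
t(2,5) = 3.73 - 3.090·0.066667 = 3.524
Σt over all 8·9 pixels = 345223/2125 ≈ 162.4578824
V = pitch²·Σt = 0.68²·345223/2125 = 75.121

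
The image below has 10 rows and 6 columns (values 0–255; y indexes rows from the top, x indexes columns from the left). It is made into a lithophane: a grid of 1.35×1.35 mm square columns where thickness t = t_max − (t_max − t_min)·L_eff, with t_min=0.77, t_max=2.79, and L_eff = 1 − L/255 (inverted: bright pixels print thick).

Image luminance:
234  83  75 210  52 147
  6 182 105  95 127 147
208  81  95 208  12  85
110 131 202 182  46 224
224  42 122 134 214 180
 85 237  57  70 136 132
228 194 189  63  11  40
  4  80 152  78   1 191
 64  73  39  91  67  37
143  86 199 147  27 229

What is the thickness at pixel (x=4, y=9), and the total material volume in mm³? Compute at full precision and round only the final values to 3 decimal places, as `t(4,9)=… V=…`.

t(4,9)=0.984 V=186.890

span = t_max - t_min = 2.79 - 0.77 = 2.020
L(4,9) = 27, L_eff = 1 - 27/255 = 0.894118 (inverted)
t(4,9) = 2.79 - 2.020·0.894118 = 0.984
Σt over all 10·6 pixels = 435821/4250 ≈ 102.5461176
V = pitch²·Σt = 1.35²·435821/4250 = 186.890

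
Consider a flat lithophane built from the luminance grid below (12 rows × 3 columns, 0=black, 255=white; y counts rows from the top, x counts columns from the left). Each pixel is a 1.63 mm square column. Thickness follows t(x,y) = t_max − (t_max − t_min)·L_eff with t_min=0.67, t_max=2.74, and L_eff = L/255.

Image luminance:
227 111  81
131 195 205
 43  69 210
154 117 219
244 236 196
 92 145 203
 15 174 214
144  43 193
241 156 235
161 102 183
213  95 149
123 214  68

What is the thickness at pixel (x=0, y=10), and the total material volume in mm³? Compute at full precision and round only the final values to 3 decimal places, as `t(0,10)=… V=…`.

span = t_max - t_min = 2.74 - 0.67 = 2.070
L(0,10) = 213, L_eff = 213/255 = 0.835294
t(0,10) = 2.74 - 2.070·0.835294 = 1.011
Σt over all 12·3 pixels = 451971/8500 ≈ 53.1730588
V = pitch²·Σt = 1.63²·451971/8500 = 141.275

t(0,10)=1.011 V=141.275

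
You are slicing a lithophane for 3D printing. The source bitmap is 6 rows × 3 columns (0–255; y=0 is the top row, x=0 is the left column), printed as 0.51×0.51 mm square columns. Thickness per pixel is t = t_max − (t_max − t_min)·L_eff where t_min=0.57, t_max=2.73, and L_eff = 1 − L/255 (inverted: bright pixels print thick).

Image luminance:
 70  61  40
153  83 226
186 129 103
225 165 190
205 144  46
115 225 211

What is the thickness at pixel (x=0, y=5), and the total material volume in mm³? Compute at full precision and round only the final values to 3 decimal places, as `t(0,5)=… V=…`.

t(0,5)=1.544 V=8.346

span = t_max - t_min = 2.73 - 0.57 = 2.160
L(0,5) = 115, L_eff = 1 - 115/255 = 0.549020 (inverted)
t(0,5) = 2.73 - 2.160·0.549020 = 1.544
Σt over all 6·3 pixels = 136377/4250 ≈ 32.0887059
V = pitch²·Σt = 0.51²·136377/4250 = 8.346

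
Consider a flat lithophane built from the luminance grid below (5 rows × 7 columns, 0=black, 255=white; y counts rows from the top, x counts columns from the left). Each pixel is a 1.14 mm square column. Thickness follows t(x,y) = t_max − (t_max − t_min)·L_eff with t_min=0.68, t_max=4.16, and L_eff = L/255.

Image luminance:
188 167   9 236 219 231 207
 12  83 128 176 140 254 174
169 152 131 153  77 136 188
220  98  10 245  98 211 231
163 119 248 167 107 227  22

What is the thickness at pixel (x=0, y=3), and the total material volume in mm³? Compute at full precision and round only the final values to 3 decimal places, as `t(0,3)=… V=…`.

t(0,3)=1.158 V=93.520

span = t_max - t_min = 4.16 - 0.68 = 3.480
L(0,3) = 220, L_eff = 220/255 = 0.862745
t(0,3) = 4.16 - 3.480·0.862745 = 1.158
Σt over all 5·7 pixels = 152916/2125 ≈ 71.9604706
V = pitch²·Σt = 1.14²·152916/2125 = 93.520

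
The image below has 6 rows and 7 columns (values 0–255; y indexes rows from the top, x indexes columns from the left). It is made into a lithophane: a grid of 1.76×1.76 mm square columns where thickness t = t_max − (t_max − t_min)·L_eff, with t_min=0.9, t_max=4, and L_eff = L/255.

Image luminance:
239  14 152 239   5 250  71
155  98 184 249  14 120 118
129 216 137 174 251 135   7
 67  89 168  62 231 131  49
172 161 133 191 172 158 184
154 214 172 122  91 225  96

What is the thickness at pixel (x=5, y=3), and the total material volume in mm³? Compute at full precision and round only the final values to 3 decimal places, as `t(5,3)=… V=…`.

span = t_max - t_min = 4 - 0.9 = 3.100
L(5,3) = 131, L_eff = 131/255 = 0.513725
t(5,3) = 4 - 3.100·0.513725 = 2.407
Σt over all 6·7 pixels = 242431/2550 ≈ 95.0709804
V = pitch²·Σt = 1.76²·242431/2550 = 294.492

t(5,3)=2.407 V=294.492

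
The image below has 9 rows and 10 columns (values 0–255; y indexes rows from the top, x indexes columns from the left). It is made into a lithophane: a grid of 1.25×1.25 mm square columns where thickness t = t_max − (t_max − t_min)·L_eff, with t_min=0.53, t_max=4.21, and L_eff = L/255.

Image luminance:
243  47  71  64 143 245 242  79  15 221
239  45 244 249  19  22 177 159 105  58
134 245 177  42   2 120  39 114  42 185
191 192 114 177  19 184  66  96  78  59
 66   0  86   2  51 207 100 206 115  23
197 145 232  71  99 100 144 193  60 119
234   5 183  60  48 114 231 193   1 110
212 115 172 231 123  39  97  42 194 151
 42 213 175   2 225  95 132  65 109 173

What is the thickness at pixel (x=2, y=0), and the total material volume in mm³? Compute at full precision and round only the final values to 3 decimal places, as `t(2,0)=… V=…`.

span = t_max - t_min = 4.21 - 0.53 = 3.680
L(2,0) = 71, L_eff = 71/255 = 0.278431
t(2,0) = 4.21 - 3.680·0.278431 = 3.185
Σt over all 9·10 pixels = 220.66
V = pitch²·Σt = 1.25²·220.66 = 344.781

t(2,0)=3.185 V=344.781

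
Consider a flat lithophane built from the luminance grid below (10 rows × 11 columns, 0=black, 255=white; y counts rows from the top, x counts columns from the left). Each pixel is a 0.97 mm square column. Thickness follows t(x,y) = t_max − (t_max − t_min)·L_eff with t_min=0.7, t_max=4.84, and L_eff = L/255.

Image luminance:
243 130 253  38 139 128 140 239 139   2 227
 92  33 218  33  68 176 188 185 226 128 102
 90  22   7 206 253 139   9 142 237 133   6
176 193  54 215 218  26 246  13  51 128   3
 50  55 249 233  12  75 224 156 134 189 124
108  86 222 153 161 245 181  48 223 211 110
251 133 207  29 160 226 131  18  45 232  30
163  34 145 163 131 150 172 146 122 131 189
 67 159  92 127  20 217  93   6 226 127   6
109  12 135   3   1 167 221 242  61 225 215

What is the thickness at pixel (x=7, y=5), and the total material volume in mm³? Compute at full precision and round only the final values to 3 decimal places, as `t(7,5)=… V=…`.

t(7,5)=4.061 V=279.711

span = t_max - t_min = 4.84 - 0.7 = 4.140
L(7,5) = 48, L_eff = 48/255 = 0.188235
t(7,5) = 4.84 - 4.140·0.188235 = 4.061
Σt over all 10·11 pixels = 631721/2125 ≈ 297.2804706
V = pitch²·Σt = 0.97²·631721/2125 = 279.711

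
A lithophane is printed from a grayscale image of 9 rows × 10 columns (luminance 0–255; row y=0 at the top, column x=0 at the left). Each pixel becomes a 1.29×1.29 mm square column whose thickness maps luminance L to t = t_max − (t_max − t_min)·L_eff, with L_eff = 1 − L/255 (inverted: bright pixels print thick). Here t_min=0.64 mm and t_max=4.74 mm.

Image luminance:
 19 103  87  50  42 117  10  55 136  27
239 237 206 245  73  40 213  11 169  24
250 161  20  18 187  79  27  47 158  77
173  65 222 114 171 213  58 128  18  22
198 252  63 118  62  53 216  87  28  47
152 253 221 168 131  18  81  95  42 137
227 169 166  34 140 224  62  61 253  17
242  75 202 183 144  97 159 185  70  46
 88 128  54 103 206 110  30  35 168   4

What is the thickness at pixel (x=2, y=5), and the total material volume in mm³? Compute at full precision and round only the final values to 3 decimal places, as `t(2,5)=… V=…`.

t(2,5)=4.193 V=374.517

span = t_max - t_min = 4.74 - 0.64 = 4.100
L(2,5) = 221, L_eff = 1 - 221/255 = 0.133333 (inverted)
t(2,5) = 4.74 - 4.100·0.133333 = 4.193
Σt over all 9·10 pixels = 114779/510 ≈ 225.0568627
V = pitch²·Σt = 1.29²·114779/510 = 374.517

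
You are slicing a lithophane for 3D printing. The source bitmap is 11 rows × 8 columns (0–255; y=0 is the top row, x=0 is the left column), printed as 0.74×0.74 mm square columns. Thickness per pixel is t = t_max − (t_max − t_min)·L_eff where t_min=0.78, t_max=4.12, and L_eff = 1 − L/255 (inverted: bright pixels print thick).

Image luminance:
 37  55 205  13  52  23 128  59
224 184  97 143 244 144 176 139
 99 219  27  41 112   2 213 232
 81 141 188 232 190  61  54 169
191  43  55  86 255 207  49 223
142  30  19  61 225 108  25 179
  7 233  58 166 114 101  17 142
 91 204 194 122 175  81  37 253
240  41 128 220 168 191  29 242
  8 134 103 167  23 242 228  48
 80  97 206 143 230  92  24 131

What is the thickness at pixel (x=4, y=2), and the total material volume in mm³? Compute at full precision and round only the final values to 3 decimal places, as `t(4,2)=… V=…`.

t(4,2)=2.247 V=117.144

span = t_max - t_min = 4.12 - 0.78 = 3.340
L(4,2) = 112, L_eff = 1 - 112/255 = 0.560784 (inverted)
t(4,2) = 4.12 - 3.340·0.560784 = 2.247
Σt over all 11·8 pixels = 1363762/6375 ≈ 213.9234510
V = pitch²·Σt = 0.74²·1363762/6375 = 117.144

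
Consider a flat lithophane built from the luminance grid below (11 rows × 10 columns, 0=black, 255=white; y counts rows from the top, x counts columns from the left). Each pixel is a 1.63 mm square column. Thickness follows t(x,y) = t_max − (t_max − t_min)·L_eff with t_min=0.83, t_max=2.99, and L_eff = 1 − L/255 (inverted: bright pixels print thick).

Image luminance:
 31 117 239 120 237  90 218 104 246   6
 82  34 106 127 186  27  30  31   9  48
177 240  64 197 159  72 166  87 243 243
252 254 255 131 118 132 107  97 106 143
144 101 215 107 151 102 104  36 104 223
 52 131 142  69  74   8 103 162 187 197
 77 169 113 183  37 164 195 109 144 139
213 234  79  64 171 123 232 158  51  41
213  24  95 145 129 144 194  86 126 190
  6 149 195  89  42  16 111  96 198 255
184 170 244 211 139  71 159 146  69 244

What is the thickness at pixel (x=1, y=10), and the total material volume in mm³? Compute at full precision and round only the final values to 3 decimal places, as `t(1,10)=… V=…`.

span = t_max - t_min = 2.99 - 0.83 = 2.160
L(1,10) = 170, L_eff = 1 - 170/255 = 0.333333 (inverted)
t(1,10) = 2.99 - 2.160·0.333333 = 2.270
Σt over all 11·10 pixels = 912869/4250 ≈ 214.7927059
V = pitch²·Σt = 1.63²·912869/4250 = 570.683

t(1,10)=2.270 V=570.683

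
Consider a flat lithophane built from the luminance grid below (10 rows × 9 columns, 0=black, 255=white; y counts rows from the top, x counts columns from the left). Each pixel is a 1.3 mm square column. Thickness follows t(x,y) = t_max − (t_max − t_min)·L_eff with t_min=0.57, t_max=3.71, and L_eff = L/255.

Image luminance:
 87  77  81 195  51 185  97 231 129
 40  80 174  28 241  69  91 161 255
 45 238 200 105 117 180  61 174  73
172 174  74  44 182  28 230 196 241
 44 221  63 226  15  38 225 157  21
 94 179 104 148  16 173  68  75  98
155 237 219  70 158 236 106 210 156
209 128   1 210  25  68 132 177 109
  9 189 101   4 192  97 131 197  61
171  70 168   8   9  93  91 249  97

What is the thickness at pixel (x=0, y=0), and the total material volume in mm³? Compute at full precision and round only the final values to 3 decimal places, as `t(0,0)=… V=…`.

span = t_max - t_min = 3.71 - 0.57 = 3.140
L(0,0) = 87, L_eff = 87/255 = 0.341176
t(0,0) = 3.71 - 3.140·0.341176 = 2.639
Σt over all 10·9 pixels = 2480927/12750 ≈ 194.5825098
V = pitch²·Σt = 1.3²·2480927/12750 = 328.844

t(0,0)=2.639 V=328.844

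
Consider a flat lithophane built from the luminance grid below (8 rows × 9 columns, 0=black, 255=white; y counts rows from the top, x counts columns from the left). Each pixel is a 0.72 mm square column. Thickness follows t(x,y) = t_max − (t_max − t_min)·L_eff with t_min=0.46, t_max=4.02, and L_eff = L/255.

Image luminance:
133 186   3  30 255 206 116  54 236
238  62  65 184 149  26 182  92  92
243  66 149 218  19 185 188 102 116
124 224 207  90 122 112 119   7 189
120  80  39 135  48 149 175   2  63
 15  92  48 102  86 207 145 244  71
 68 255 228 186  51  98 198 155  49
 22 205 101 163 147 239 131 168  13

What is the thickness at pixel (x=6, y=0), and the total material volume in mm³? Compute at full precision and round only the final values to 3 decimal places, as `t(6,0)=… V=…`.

span = t_max - t_min = 4.02 - 0.46 = 3.560
L(6,0) = 116, L_eff = 116/255 = 0.454902
t(6,0) = 4.02 - 3.560·0.454902 = 2.401
Σt over all 8·9 pixels = 345479/2125 ≈ 162.5783529
V = pitch²·Σt = 0.72²·345479/2125 = 84.281

t(6,0)=2.401 V=84.281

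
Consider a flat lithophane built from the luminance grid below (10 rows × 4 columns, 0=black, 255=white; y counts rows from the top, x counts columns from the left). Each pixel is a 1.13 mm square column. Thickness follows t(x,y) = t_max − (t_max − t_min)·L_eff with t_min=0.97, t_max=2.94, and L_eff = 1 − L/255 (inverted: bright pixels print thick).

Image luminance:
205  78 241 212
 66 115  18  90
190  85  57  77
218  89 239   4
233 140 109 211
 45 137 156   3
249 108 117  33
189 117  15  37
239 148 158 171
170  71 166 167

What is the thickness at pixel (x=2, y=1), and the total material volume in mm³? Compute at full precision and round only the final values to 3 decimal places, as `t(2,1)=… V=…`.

t(2,1)=1.109 V=100.574

span = t_max - t_min = 2.94 - 0.97 = 1.970
L(2,1) = 18, L_eff = 1 - 18/255 = 0.929412 (inverted)
t(2,1) = 2.94 - 1.970·0.929412 = 1.109
Σt over all 10·4 pixels = 2008481/25500 ≈ 78.7639608
V = pitch²·Σt = 1.13²·2008481/25500 = 100.574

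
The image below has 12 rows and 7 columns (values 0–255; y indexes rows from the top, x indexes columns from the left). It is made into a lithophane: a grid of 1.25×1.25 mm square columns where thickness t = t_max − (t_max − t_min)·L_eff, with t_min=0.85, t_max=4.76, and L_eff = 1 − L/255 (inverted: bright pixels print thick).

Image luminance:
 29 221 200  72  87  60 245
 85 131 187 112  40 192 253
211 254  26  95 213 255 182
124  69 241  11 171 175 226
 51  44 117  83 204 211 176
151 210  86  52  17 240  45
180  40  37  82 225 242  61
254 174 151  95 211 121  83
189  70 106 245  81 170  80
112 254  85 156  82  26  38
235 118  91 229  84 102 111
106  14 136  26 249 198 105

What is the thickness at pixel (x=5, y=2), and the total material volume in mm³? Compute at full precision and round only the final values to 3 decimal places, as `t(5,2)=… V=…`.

span = t_max - t_min = 4.76 - 0.85 = 3.910
L(5,2) = 255, L_eff = 1 - 255/255 = 0.000000 (inverted)
t(5,2) = 4.76 - 3.910·0.000000 = 4.760
Σt over all 12·7 pixels = 91796/375 ≈ 244.7893333
V = pitch²·Σt = 1.25²·91796/375 = 382.483

t(5,2)=4.760 V=382.483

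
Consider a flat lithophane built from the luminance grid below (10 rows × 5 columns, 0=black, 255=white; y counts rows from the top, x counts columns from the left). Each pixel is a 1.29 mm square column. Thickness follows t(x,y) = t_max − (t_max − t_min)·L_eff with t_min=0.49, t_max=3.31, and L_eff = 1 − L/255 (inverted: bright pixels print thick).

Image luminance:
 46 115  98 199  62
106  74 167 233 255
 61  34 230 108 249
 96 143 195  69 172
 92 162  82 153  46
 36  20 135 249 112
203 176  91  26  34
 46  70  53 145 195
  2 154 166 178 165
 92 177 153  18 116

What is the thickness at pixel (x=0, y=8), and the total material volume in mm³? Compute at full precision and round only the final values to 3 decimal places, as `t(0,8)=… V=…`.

span = t_max - t_min = 3.31 - 0.49 = 2.820
L(0,8) = 2, L_eff = 1 - 2/255 = 0.992157 (inverted)
t(0,8) = 3.31 - 2.820·0.992157 = 0.512
Σt over all 10·5 pixels = 194449/2125 ≈ 91.5054118
V = pitch²·Σt = 1.29²·194449/2125 = 152.274

t(0,8)=0.512 V=152.274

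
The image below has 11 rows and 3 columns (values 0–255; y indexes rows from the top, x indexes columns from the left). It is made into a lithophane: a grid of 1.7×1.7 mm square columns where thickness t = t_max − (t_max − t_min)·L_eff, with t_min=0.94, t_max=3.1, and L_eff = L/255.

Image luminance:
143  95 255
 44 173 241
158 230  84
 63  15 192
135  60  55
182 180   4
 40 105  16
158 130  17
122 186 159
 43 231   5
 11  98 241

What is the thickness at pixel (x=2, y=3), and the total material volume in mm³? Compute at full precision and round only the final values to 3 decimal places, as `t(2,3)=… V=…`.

span = t_max - t_min = 3.1 - 0.94 = 2.160
L(2,3) = 192, L_eff = 192/255 = 0.752941
t(2,3) = 3.1 - 2.160·0.752941 = 1.474
Σt over all 11·3 pixels = 295419/4250 ≈ 69.5103529
V = pitch²·Σt = 1.7²·295419/4250 = 200.885

t(2,3)=1.474 V=200.885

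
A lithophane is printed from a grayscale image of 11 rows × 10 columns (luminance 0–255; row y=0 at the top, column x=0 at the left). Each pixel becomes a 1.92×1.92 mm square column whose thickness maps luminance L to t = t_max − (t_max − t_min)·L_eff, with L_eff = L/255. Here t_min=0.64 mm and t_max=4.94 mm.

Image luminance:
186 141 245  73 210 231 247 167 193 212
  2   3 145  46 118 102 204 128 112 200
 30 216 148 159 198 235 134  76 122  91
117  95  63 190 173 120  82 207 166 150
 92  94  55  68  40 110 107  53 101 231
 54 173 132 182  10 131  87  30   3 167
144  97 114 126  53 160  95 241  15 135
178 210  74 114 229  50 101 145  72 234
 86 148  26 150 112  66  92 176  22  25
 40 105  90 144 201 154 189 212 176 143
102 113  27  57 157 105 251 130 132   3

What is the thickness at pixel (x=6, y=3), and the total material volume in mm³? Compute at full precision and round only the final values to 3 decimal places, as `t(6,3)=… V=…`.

t(6,3)=3.557 V=1152.927

span = t_max - t_min = 4.94 - 0.64 = 4.300
L(6,3) = 82, L_eff = 82/255 = 0.321569
t(6,3) = 4.94 - 4.300·0.321569 = 3.557
Σt over all 11·10 pixels = 398758/1275 ≈ 312.7513725
V = pitch²·Σt = 1.92²·398758/1275 = 1152.927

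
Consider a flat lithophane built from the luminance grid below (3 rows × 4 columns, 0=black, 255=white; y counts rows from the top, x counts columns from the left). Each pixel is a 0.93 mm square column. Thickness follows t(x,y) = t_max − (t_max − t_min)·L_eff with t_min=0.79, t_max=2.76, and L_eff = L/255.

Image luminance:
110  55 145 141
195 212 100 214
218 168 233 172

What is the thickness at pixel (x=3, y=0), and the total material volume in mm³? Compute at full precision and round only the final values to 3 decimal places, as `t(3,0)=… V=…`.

t(3,0)=1.671 V=15.529

span = t_max - t_min = 2.76 - 0.79 = 1.970
L(3,0) = 141, L_eff = 141/255 = 0.552941
t(3,0) = 2.76 - 1.970·0.552941 = 1.671
Σt over all 3·4 pixels = 457849/25500 ≈ 17.9548627
V = pitch²·Σt = 0.93²·457849/25500 = 15.529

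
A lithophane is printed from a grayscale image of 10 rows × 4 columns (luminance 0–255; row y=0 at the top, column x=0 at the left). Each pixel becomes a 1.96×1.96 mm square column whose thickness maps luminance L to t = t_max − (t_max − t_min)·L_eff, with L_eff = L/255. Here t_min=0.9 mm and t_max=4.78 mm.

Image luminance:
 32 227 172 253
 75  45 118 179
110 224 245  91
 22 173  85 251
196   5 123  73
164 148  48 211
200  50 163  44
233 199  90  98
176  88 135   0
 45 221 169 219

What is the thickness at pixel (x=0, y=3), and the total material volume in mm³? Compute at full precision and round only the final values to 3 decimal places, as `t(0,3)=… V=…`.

span = t_max - t_min = 4.78 - 0.9 = 3.880
L(0,3) = 22, L_eff = 22/255 = 0.086275
t(0,3) = 4.78 - 3.880·0.086275 = 4.445
Σt over all 10·4 pixels = 9268/85 ≈ 109.0352941
V = pitch²·Σt = 1.96²·9268/85 = 418.870

t(0,3)=4.445 V=418.870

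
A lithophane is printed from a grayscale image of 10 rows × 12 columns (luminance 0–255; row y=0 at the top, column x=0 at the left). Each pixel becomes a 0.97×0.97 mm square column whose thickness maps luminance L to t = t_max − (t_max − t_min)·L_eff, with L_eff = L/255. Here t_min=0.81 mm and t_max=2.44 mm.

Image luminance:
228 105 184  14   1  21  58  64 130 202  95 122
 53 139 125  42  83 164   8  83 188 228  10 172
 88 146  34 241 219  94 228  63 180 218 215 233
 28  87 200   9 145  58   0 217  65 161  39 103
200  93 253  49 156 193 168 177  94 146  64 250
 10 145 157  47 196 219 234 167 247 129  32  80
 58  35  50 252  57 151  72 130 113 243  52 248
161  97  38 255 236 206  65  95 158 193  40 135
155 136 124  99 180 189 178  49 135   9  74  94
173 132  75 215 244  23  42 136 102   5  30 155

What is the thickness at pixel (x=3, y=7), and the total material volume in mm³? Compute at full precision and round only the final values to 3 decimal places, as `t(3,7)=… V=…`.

t(3,7)=0.810 V=185.340

span = t_max - t_min = 2.44 - 0.81 = 1.630
L(3,7) = 255, L_eff = 255/255 = 1.000000
t(3,7) = 2.44 - 1.630·1.000000 = 0.810
Σt over all 10·12 pixels = 502303/2550 ≈ 196.9815686
V = pitch²·Σt = 0.97²·502303/2550 = 185.340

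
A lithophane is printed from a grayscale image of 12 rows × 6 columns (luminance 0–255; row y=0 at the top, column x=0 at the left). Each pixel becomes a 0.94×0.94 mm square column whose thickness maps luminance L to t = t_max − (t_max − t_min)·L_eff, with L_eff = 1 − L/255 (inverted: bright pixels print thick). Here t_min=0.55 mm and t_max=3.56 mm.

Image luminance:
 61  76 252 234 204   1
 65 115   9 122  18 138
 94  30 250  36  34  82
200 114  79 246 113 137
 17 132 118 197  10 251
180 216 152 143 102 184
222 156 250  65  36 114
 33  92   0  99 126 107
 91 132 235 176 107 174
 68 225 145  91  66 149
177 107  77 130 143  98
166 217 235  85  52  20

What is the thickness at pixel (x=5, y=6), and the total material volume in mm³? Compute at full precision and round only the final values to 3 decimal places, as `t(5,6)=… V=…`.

span = t_max - t_min = 3.56 - 0.55 = 3.010
L(5,6) = 114, L_eff = 1 - 114/255 = 0.552941 (inverted)
t(5,6) = 3.56 - 3.010·0.552941 = 1.896
Σt over all 12·6 pixels = 1841039/12750 ≈ 144.3952157
V = pitch²·Σt = 0.94²·1841039/12750 = 127.588

t(5,6)=1.896 V=127.588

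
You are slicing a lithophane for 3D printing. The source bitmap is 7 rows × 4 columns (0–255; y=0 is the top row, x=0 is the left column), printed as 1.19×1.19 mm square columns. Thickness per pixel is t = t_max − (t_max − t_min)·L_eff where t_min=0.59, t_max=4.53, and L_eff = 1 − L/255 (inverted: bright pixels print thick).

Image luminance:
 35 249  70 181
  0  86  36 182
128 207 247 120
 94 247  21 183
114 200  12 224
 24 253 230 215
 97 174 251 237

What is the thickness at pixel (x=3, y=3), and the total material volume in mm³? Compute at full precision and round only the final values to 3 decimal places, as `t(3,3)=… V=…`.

t(3,3)=3.418 V=113.474

span = t_max - t_min = 4.53 - 0.59 = 3.940
L(3,3) = 183, L_eff = 1 - 183/255 = 0.282353 (inverted)
t(3,3) = 4.53 - 3.940·0.282353 = 3.418
Σt over all 7·4 pixels = 1021679/12750 ≈ 80.1316863
V = pitch²·Σt = 1.19²·1021679/12750 = 113.474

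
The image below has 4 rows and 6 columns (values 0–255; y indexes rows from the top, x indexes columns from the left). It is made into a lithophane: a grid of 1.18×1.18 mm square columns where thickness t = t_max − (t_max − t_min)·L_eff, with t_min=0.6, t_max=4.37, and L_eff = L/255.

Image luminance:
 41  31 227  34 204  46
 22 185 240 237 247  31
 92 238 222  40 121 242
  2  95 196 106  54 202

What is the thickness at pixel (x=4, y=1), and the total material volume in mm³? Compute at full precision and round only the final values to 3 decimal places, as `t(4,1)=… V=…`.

t(4,1)=0.718 V=81.087

span = t_max - t_min = 4.37 - 0.6 = 3.770
L(4,1) = 247, L_eff = 247/255 = 0.968627
t(4,1) = 4.37 - 3.770·0.968627 = 0.718
Σt over all 4·6 pixels = 297001/5100 ≈ 58.2354902
V = pitch²·Σt = 1.18²·297001/5100 = 81.087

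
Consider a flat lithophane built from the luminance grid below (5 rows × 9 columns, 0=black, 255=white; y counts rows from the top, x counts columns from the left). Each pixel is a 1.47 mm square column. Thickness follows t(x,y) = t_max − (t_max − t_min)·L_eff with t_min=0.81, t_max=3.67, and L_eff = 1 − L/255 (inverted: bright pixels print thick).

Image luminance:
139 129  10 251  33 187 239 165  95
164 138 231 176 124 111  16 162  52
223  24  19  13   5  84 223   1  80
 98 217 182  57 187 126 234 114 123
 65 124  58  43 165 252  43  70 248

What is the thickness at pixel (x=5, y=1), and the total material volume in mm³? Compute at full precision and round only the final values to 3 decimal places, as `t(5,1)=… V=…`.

span = t_max - t_min = 3.67 - 0.81 = 2.860
L(5,1) = 111, L_eff = 1 - 111/255 = 0.564706 (inverted)
t(5,1) = 3.67 - 2.860·0.564706 = 2.055
Σt over all 5·9 pixels = 100099/1020 ≈ 98.1362745
V = pitch²·Σt = 1.47²·100099/1020 = 212.063

t(5,1)=2.055 V=212.063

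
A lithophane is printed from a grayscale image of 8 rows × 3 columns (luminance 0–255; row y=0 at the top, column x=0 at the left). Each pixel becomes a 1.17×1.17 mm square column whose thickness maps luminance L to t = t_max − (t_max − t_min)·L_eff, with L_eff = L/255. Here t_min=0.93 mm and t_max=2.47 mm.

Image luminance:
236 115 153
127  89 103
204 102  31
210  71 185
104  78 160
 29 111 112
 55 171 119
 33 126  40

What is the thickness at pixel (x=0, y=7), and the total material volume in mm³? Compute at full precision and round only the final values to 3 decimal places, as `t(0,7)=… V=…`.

t(0,7)=2.271 V=58.298

span = t_max - t_min = 2.47 - 0.93 = 1.540
L(0,7) = 33, L_eff = 33/255 = 0.129412
t(0,7) = 2.47 - 1.540·0.129412 = 2.271
Σt over all 8·3 pixels = 271496/6375 ≈ 42.5876078
V = pitch²·Σt = 1.17²·271496/6375 = 58.298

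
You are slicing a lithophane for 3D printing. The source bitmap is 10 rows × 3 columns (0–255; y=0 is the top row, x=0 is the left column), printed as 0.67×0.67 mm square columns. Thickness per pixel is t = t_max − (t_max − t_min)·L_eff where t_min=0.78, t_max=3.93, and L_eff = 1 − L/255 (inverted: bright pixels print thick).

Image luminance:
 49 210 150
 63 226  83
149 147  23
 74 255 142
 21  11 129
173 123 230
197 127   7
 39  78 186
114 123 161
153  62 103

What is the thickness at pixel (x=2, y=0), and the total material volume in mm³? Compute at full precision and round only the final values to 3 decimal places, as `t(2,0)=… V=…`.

t(2,0)=2.633 V=30.511

span = t_max - t_min = 3.93 - 0.78 = 3.150
L(2,0) = 150, L_eff = 1 - 150/255 = 0.411765 (inverted)
t(2,0) = 3.93 - 3.150·0.411765 = 2.633
Σt over all 10·3 pixels = 28887/425 ≈ 67.9694118
V = pitch²·Σt = 0.67²·28887/425 = 30.511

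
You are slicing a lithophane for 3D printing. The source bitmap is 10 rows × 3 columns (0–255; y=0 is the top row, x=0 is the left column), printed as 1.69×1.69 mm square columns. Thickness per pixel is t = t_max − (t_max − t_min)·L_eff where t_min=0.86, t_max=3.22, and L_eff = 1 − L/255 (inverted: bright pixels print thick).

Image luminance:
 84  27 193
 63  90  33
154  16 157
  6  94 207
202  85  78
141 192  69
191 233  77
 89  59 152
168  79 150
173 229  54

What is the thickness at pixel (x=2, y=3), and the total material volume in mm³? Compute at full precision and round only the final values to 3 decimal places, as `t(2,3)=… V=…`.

span = t_max - t_min = 3.22 - 0.86 = 2.360
L(2,3) = 207, L_eff = 1 - 207/255 = 0.188235 (inverted)
t(2,3) = 3.22 - 2.360·0.188235 = 2.776
Σt over all 10·3 pixels = 74726/1275 ≈ 58.6086275
V = pitch²·Σt = 1.69²·74726/1275 = 167.392

t(2,3)=2.776 V=167.392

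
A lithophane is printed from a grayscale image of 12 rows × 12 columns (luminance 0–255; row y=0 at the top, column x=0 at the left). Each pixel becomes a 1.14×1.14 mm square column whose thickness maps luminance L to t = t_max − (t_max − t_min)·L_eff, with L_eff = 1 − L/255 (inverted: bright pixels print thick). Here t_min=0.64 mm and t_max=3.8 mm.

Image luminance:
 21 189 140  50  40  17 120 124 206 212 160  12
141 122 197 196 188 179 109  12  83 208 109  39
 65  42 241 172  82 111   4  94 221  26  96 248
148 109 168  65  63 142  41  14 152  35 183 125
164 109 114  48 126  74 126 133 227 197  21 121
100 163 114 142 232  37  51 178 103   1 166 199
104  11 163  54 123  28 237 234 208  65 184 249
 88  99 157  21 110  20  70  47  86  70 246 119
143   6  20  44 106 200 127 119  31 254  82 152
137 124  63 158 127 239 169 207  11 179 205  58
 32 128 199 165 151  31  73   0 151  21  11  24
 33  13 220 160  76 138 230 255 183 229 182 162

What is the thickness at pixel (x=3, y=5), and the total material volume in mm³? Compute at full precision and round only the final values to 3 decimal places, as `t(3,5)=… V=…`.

t(3,5)=2.400 V=394.971

span = t_max - t_min = 3.8 - 0.64 = 3.160
L(3,5) = 142, L_eff = 1 - 142/255 = 0.443137 (inverted)
t(3,5) = 3.8 - 3.160·0.443137 = 2.400
Σt over all 12·12 pixels = 645824/2125 ≈ 303.9171765
V = pitch²·Σt = 1.14²·645824/2125 = 394.971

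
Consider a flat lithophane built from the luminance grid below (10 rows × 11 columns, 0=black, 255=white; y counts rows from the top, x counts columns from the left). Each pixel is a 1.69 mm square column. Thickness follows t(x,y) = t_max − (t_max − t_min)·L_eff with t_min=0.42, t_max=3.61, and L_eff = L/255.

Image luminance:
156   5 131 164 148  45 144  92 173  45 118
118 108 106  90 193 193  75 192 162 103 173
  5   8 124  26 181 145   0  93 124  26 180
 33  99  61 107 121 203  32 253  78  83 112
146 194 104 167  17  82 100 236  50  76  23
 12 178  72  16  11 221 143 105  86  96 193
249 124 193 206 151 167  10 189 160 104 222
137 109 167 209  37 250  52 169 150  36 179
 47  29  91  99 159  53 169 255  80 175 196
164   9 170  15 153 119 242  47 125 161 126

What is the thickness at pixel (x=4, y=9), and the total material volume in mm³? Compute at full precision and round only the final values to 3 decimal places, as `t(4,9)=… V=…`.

t(4,9)=1.696 V=665.747

span = t_max - t_min = 3.61 - 0.42 = 3.190
L(4,9) = 153, L_eff = 153/255 = 0.600000
t(4,9) = 3.61 - 3.190·0.600000 = 1.696
Σt over all 10·11 pixels = 99066/425 ≈ 233.0964706
V = pitch²·Σt = 1.69²·99066/425 = 665.747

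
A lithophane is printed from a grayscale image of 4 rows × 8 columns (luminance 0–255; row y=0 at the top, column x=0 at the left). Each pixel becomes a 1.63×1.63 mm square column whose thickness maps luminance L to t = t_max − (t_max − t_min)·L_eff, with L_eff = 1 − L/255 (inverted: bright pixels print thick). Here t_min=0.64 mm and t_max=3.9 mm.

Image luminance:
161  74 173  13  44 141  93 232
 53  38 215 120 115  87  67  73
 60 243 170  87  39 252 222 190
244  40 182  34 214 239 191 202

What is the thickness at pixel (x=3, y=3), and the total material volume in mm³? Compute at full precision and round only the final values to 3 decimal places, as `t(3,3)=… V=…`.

t(3,3)=1.075 V=200.742

span = t_max - t_min = 3.9 - 0.64 = 3.260
L(3,3) = 34, L_eff = 1 - 34/255 = 0.866667 (inverted)
t(3,3) = 3.9 - 3.260·0.866667 = 1.075
Σt over all 4·8 pixels = 160554/2125 ≈ 75.5548235
V = pitch²·Σt = 1.63²·160554/2125 = 200.742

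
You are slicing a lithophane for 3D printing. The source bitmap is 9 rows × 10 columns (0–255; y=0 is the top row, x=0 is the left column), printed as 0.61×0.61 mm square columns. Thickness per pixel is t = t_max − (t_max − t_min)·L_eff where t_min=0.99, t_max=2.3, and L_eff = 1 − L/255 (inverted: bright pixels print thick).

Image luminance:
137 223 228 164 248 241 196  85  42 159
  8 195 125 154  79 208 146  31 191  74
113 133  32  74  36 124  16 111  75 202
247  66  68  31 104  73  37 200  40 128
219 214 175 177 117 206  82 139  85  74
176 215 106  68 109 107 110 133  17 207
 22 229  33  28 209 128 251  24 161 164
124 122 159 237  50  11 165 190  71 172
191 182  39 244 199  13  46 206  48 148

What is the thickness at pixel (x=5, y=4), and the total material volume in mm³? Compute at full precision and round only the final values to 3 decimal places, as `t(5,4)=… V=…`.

t(5,4)=2.048 V=55.034

span = t_max - t_min = 2.3 - 0.99 = 1.310
L(5,4) = 206, L_eff = 1 - 206/255 = 0.192157 (inverted)
t(5,4) = 2.3 - 1.310·0.192157 = 2.048
Σt over all 9·10 pixels = 942869/6375 ≈ 147.9010196
V = pitch²·Σt = 0.61²·942869/6375 = 55.034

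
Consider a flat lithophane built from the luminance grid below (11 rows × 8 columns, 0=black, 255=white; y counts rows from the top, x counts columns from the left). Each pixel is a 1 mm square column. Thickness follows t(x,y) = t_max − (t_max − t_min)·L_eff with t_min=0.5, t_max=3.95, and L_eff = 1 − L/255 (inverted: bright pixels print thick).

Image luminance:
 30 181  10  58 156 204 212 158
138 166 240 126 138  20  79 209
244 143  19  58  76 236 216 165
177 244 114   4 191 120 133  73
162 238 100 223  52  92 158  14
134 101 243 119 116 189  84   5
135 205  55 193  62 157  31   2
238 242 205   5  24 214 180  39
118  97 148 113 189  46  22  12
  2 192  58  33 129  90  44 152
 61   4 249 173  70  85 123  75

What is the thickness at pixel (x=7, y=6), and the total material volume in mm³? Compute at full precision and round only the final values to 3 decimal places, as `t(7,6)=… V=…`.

span = t_max - t_min = 3.95 - 0.5 = 3.450
L(7,6) = 2, L_eff = 1 - 2/255 = 0.992157 (inverted)
t(7,6) = 3.95 - 3.450·0.992157 = 0.527
Σt over all 11·8 pixels = 15976/85 ≈ 187.9529412
V = pitch²·Σt = 1²·15976/85 = 187.953

t(7,6)=0.527 V=187.953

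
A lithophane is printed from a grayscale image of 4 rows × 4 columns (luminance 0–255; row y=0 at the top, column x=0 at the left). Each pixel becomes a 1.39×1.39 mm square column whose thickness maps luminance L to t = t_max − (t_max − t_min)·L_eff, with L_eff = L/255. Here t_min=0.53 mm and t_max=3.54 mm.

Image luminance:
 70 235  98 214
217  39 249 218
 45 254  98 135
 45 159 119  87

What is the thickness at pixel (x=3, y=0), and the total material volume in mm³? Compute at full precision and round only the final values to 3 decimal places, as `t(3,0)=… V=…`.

t(3,0)=1.014 V=57.390

span = t_max - t_min = 3.54 - 0.53 = 3.010
L(3,0) = 214, L_eff = 214/255 = 0.839216
t(3,0) = 3.54 - 3.010·0.839216 = 1.014
Σt over all 4·4 pixels = 378719/12750 ≈ 29.7034510
V = pitch²·Σt = 1.39²·378719/12750 = 57.390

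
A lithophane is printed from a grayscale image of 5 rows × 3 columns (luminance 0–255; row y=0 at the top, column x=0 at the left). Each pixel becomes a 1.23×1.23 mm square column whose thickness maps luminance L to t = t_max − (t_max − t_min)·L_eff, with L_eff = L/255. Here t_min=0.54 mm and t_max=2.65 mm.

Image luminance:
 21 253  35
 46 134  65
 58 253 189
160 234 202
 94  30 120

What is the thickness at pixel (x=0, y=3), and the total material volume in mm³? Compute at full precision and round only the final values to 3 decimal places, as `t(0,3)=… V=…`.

span = t_max - t_min = 2.65 - 0.54 = 2.110
L(0,3) = 160, L_eff = 160/255 = 0.627451
t(0,3) = 2.65 - 2.110·0.627451 = 1.326
Σt over all 5·3 pixels = 613991/25500 ≈ 24.0780784
V = pitch²·Σt = 1.23²·613991/25500 = 36.428

t(0,3)=1.326 V=36.428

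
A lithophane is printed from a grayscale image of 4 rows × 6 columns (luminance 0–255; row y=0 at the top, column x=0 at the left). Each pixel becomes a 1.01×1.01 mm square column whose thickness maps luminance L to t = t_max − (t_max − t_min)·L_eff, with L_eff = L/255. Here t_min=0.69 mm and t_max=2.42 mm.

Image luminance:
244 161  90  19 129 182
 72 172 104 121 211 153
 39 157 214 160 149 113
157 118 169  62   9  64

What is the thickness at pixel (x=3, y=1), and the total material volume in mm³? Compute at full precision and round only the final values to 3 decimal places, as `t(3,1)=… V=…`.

span = t_max - t_min = 2.42 - 0.69 = 1.730
L(3,1) = 121, L_eff = 121/255 = 0.474510
t(3,1) = 2.42 - 1.730·0.474510 = 1.599
Σt over all 4·6 pixels = 316701/8500 ≈ 37.2589412
V = pitch²·Σt = 1.01²·316701/8500 = 38.008

t(3,1)=1.599 V=38.008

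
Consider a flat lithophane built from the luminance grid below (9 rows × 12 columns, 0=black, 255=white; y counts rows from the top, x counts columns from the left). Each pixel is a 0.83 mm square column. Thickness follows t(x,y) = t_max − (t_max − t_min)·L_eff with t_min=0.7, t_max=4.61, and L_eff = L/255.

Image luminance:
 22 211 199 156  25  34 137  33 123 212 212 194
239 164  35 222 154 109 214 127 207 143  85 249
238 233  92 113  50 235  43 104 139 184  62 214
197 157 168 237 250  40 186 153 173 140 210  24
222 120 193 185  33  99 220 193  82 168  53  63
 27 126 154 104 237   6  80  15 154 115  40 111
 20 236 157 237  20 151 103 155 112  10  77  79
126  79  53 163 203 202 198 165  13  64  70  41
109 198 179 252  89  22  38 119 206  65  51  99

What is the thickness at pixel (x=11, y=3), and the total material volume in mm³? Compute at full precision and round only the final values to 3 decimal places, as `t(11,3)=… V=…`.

span = t_max - t_min = 4.61 - 0.7 = 3.910
L(11,3) = 24, L_eff = 24/255 = 0.094118
t(11,3) = 4.61 - 3.910·0.094118 = 4.242
Σt over all 9·12 pixels = 281.542
V = pitch²·Σt = 0.83²·281.542 = 193.954

t(11,3)=4.242 V=193.954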